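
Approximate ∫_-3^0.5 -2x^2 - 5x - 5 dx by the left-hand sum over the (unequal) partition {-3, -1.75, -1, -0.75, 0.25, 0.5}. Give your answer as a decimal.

-16.25

Subinterval widths: 1.25, 0.75, 0.25, 1, 0.25.
Left endpoints: -3, -1.75, -1, -0.75, 0.25.
f(-3) = -8, f(-1.75) = -2.375, f(-1) = -2, f(-0.75) = -2.375, f(0.25) = -6.375.
Sum = Σ Δx_i · f(x_i).
Sum = -16.25.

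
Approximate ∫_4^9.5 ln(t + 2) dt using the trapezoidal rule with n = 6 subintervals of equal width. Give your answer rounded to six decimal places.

Δt = (9.5 − 4)/6 = 11/12.
f(4) ≈ 1.791759, f(59/12) ≈ 1.933934, f(35/6) ≈ 2.058388, f(6.75) ≈ 2.169054, f(23/3) ≈ 2.268684, f(103/12) ≈ 2.359280, f(9.5) ≈ 2.442347.
T_6 = (Δt/2)·[f(t_0) + 2f(t_1) + ... + 2f(t_{5}) + f(t_6)].
Sum ≈ 11.830860.

11.830860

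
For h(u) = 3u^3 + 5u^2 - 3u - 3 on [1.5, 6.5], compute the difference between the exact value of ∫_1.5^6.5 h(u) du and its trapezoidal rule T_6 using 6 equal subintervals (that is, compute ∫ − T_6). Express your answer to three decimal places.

Exact integral: ∫_1.5^6.5 h(u) du ≈ 1712.08333.
T_6 ≈ 1735.81019.
Error ≈ 1712.08333 − 1735.81019 ≈ -23.727.

-23.727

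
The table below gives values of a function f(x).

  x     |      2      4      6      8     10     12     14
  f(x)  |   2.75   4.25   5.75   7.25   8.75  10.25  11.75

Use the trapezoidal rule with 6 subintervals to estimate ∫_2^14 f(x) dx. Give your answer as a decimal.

87

Δx = 2.
T_6 = (2/2)·[2.75 + 2·4.25 + 2·5.75 + 2·7.25 + 2·8.75 + 2·10.25 + 11.75] = 87.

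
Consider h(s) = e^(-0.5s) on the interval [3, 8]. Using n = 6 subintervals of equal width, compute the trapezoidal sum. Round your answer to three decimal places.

Δs = (8 − 3)/6 = 5/6.
h(3) ≈ 0.223, h(23/6) ≈ 0.147, h(14/3) ≈ 0.097, h(5.5) ≈ 0.064, h(19/3) ≈ 0.042, h(43/6) ≈ 0.028, h(8) ≈ 0.018.
T_6 = (Δs/2)·[h(s_0) + 2h(s_1) + ... + 2h(s_{5}) + h(s_6)].
Sum ≈ 0.416.

0.416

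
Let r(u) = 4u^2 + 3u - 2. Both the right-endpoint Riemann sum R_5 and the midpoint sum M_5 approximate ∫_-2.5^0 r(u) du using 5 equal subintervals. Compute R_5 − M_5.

-3.75

R_5 = 2.5.
M_5 = 6.25.
R_5 − M_5 = -3.75.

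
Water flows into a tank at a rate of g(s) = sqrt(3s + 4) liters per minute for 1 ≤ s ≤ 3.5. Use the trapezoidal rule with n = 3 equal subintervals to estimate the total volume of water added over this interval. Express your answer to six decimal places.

Δs = (3.5 − 1)/3 = 5/6.
g(1) ≈ 2.645751, g(11/6) ≈ 3.082207, g(8/3) ≈ 3.464102, g(3.5) ≈ 3.807887.
T_3 = (Δs/2)·[g(s_0) + 2g(s_1) + 2g(s_2) + g(s_3)].
Sum ≈ 8.144273.

8.144273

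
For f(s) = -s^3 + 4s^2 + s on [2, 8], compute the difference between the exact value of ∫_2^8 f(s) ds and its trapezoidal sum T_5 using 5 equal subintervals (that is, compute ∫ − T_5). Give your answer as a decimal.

Exact integral: ∫_2^8 f(s) ds = -318.
T_5 = -333.84.
Error = -318 − (-333.84) = 15.84.

15.84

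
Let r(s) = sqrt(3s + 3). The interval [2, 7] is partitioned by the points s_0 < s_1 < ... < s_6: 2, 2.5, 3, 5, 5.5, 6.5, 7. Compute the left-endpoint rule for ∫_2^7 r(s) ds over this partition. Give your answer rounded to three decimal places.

18.957

Subinterval widths: 0.5, 0.5, 2, 0.5, 1, 0.5.
Left endpoints: 2, 2.5, 3, 5, 5.5, 6.5.
r(2) ≈ 3.000, r(2.5) ≈ 3.240, r(3) ≈ 3.464, r(5) ≈ 4.243, r(5.5) ≈ 4.416, r(6.5) ≈ 4.743.
Sum = Σ Δs_i · r(s_i).
Sum ≈ 18.957.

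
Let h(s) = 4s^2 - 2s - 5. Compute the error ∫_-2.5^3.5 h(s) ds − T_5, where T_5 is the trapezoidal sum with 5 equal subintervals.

-5.76

Exact integral: ∫_-2.5^3.5 h(s) ds = 42.
T_5 = 47.76.
Error = 42 − 47.76 = -5.76.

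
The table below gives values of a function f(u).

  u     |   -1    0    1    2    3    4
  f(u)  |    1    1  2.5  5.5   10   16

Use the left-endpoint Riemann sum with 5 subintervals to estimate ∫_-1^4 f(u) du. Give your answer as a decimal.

20

Δu = 1.
Sum = 1·[1 + 1 + 2.5 + 5.5 + 10] = 20.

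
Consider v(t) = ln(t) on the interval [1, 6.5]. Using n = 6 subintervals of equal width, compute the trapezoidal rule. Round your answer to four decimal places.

Δt = (6.5 − 1)/6 = 11/12.
v(1) ≈ 0.0000, v(23/12) ≈ 0.6506, v(17/6) ≈ 1.0415, v(3.75) ≈ 1.3218, v(14/3) ≈ 1.5404, v(67/12) ≈ 1.7198, v(6.5) ≈ 1.8718.
T_6 = (Δt/2)·[v(t_0) + 2v(t_1) + ... + 2v(t_{5}) + v(t_6)].
Sum ≈ 6.6091.

6.6091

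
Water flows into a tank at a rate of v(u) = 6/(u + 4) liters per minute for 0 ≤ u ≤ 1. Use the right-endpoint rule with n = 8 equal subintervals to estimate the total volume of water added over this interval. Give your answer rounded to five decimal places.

1.32029

Δu = (1 − 0)/8 = 0.125.
Right endpoints: 0.125, 0.25, 0.375, 0.5, 0.625, 0.75, 0.875, 1.
v(0.125) = 16/11, v(0.25) = 24/17, v(0.375) = 48/35, v(0.5) = 4/3, v(0.625) = 48/37, v(0.75) = 24/19, v(0.875) = 16/13, v(1) = 1.2.
Sum = Δu · [v(0.125) + v(0.25) + v(0.375) + ...].
Sum ≈ 1.32029.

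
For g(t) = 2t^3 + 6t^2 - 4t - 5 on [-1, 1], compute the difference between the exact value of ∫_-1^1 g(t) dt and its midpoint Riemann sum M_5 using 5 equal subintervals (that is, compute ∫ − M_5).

Exact integral: ∫_-1^1 g(t) dt = -6.
M_5 = -6.16.
Error = -6 − (-6.16) = 0.16.

0.16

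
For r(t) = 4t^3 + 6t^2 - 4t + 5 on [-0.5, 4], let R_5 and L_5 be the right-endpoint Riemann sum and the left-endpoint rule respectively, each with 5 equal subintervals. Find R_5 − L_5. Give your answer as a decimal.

R_5 = 541.44.
L_5 = 241.74.
R_5 − L_5 = 299.7.

299.7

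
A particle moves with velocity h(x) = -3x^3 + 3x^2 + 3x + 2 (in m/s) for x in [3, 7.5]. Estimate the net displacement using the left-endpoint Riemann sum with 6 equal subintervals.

Δx = (7.5 − 3)/6 = 0.75.
Left endpoints: 3, 3.75, 4.5, 5.25, 6, 6.75.
h(3) = -43, h(3.75) = -102.765625, h(4.5) = -197.125, h(5.25) = -333.671875, h(6) = -520, h(6.75) = -763.703125.
Sum = Δx · [h(3) + h(3.75) + h(4.5) + ...].
Sum = -1470.19921875.

-1470.19921875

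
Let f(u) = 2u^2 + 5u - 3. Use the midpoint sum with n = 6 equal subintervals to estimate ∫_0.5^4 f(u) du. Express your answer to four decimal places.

71.2598

Δu = (4 − 0.5)/6 = 7/12.
Midpoints: 19/24, 1.375, 47/24, 61/24, 3.125, 89/24.
f(19/24) = 637/288, f(1.375) = 7.65625, f(47/24) = 4165/288, f(61/24) = 6517/288, f(3.125) = 32.15625, f(89/24) = 12397/288.
Sum = Δu · [f(19/24) + f(1.375) + f(47/24) + ...].
Sum ≈ 71.2598.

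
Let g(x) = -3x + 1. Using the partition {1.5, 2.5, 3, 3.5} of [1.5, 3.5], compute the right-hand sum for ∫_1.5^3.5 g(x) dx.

-15.25

Subinterval widths: 1, 0.5, 0.5.
Right endpoints: 2.5, 3, 3.5.
g(2.5) = -6.5, g(3) = -8, g(3.5) = -9.5.
Sum = Σ Δx_i · g(x_i).
Sum = -15.25.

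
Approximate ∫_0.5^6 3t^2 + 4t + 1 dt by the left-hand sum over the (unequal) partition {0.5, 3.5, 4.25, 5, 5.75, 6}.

Subinterval widths: 3, 0.75, 0.75, 0.75, 0.25.
Left endpoints: 0.5, 3.5, 4.25, 5, 5.75.
f(0.5) = 3.75, f(3.5) = 51.75, f(4.25) = 72.1875, f(5) = 96, f(5.75) = 123.1875.
Sum = Σ Δt_i · f(t_i).
Sum = 207.

207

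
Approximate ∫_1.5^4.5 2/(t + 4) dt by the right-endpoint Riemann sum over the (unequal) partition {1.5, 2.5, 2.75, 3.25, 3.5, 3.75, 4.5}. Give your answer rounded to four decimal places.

0.8274

Subinterval widths: 1, 0.25, 0.5, 0.25, 0.25, 0.75.
Right endpoints: 2.5, 2.75, 3.25, 3.5, 3.75, 4.5.
f(2.5) = 4/13, f(2.75) = 8/27, f(3.25) = 8/29, f(3.5) = 4/15, f(3.75) = 8/31, f(4.5) = 4/17.
Sum = Σ Δt_i · f(t_i).
Sum ≈ 0.8274.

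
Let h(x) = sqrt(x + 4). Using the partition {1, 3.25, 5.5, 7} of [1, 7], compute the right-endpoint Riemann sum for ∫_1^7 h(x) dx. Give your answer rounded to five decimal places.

Subinterval widths: 2.25, 2.25, 1.5.
Right endpoints: 3.25, 5.5, 7.
h(3.25) ≈ 2.69258, h(5.5) ≈ 3.08221, h(7) ≈ 3.31662.
Sum = Σ Δx_i · h(x_i).
Sum ≈ 17.96821.

17.96821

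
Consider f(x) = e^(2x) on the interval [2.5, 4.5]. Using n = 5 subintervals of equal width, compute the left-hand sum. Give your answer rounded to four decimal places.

Δx = (4.5 − 2.5)/5 = 0.4.
Left endpoints: 2.5, 2.9, 3.3, 3.7, 4.1.
f(2.5) ≈ 148.4132, f(2.9) ≈ 330.2996, f(3.3) ≈ 735.0952, f(3.7) ≈ 1635.9844, f(4.1) ≈ 3640.9503.
Sum = Δx · [f(2.5) + f(2.9) + f(3.3) + f(3.7) + f(4.1)].
Sum ≈ 2596.2971.

2596.2971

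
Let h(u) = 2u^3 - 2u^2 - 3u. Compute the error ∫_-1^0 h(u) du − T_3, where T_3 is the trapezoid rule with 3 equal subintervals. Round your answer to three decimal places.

0.093

Exact integral: ∫_-1^0 h(u) du ≈ 0.33333.
T_3 ≈ 0.24074.
Error ≈ 0.33333 − 0.24074 ≈ 0.093.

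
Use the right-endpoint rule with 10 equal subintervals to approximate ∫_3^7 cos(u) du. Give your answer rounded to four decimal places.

Δu = (7 − 3)/10 = 0.4.
Right endpoints: 3.4, 3.8, 4.2, 4.6, 5, 5.4, 5.8, 6.2, 6.6, 7.
f(3.4) ≈ -0.9668, f(3.8) ≈ -0.7910, f(4.2) ≈ -0.4903, f(4.6) ≈ -0.1122, f(5) ≈ 0.2837, f(5.4) ≈ 0.6347, f(5.8) ≈ 0.8855, f(6.2) ≈ 0.9965, f(6.6) ≈ 0.9502, f(7) ≈ 0.7539.
Sum = Δu · [f(3.4) + f(3.8) + f(4.2) + ...].
Sum ≈ 0.8577.

0.8577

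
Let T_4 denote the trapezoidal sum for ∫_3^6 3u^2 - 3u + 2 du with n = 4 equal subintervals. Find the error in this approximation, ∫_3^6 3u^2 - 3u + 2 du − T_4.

Exact integral: ∫_3^6 f(u) du = 154.5.
T_4 = 155.34375.
Error = 154.5 − 155.34375 = -0.84375.

-0.84375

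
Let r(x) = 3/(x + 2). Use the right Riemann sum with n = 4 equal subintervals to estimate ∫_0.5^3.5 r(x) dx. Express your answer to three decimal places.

Δx = (3.5 − 0.5)/4 = 0.75.
Right endpoints: 1.25, 2, 2.75, 3.5.
r(1.25) = 12/13, r(2) = 0.75, r(2.75) = 12/19, r(3.5) = 6/11.
Sum = Δx · [r(1.25) + r(2) + r(2.75) + r(3.5)].
Sum ≈ 2.138.

2.138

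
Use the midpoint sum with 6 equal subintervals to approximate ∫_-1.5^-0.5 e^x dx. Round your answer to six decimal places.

0.382957

Δx = (-0.5 − (-1.5))/6 = 1/6.
Midpoints: -17/12, -1.25, -13/12, -11/12, -0.75, -7/12.
f(-17/12) ≈ 0.242521, f(-1.25) ≈ 0.286505, f(-13/12) ≈ 0.338465, f(-11/12) ≈ 0.399850, f(-0.75) ≈ 0.472367, f(-7/12) ≈ 0.558035.
Sum = Δx · [f(-17/12) + f(-1.25) + f(-13/12) + ...].
Sum ≈ 0.382957.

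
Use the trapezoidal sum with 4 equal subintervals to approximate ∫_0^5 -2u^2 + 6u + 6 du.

19.0625

Δu = (5 − 0)/4 = 1.25.
f(0) = 6, f(1.25) = 10.375, f(2.5) = 8.5, f(3.75) = 0.375, f(5) = -14.
T_4 = (Δu/2)·[f(u_0) + 2f(u_1) + 2f(u_2) + 2f(u_3) + f(u_4)].
Sum = 19.0625.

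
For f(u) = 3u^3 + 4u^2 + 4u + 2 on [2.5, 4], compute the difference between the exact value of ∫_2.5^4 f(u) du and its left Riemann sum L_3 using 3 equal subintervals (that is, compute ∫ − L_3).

45.453125

Exact integral: ∫_2.5^4 f(u) du = 249.703125.
L_3 = 204.25.
Error = 249.703125 − 204.25 = 45.453125.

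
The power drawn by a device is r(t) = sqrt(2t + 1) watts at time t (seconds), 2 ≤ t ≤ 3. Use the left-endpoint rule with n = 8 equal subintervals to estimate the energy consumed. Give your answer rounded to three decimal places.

2.421

Δt = (3 − 2)/8 = 0.125.
Left endpoints: 2, 2.125, 2.25, 2.375, 2.5, 2.625, 2.75, 2.875.
r(2) ≈ 2.236, r(2.125) ≈ 2.291, r(2.25) ≈ 2.345, r(2.375) ≈ 2.398, r(2.5) ≈ 2.449, r(2.625) ≈ 2.500, r(2.75) ≈ 2.550, r(2.875) ≈ 2.598.
Sum = Δt · [r(2) + r(2.125) + r(2.25) + ...].
Sum ≈ 2.421.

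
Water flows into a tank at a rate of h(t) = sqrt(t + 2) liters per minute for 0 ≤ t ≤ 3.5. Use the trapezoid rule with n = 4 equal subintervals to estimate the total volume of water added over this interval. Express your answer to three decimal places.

Δt = (3.5 − 0)/4 = 0.875.
h(0) ≈ 1.414, h(0.875) ≈ 1.696, h(1.75) ≈ 1.936, h(2.625) ≈ 2.151, h(3.5) ≈ 2.345.
T_4 = (Δt/2)·[h(t_0) + 2h(t_1) + 2h(t_2) + 2h(t_3) + h(t_4)].
Sum ≈ 6.705.

6.705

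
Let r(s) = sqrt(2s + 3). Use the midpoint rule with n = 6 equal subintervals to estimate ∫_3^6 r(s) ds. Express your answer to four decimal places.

10.3657

Δs = (6 − 3)/6 = 0.5.
Midpoints: 3.25, 3.75, 4.25, 4.75, 5.25, 5.75.
r(3.25) ≈ 3.0822, r(3.75) ≈ 3.2404, r(4.25) ≈ 3.3912, r(4.75) ≈ 3.5355, r(5.25) ≈ 3.6742, r(5.75) ≈ 3.8079.
Sum = Δs · [r(3.25) + r(3.75) + r(4.25) + ...].
Sum ≈ 10.3657.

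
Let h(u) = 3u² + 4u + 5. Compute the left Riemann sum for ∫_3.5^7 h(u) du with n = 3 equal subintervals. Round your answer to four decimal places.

321.0278

Δu = (7 − 3.5)/3 = 7/6.
Left endpoints: 3.5, 14/3, 35/6.
h(3.5) = 55.75, h(14/3) = 89, h(35/6) = 1565/12.
Sum = Δu · [h(3.5) + h(14/3) + h(35/6)].
Sum ≈ 321.0278.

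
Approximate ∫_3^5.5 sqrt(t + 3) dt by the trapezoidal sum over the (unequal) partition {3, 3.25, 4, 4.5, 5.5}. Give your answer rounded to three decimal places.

Subinterval widths: 0.25, 0.75, 0.5, 1.
f(3) ≈ 2.449, f(3.25) ≈ 2.500, f(4) ≈ 2.646, f(4.5) ≈ 2.739, f(5.5) ≈ 2.915.
On each subinterval the trapezoid contributes (Δt_i/2)·[f(t_{i-1}) + f(t_i)].
Sum ≈ 6.721.

6.721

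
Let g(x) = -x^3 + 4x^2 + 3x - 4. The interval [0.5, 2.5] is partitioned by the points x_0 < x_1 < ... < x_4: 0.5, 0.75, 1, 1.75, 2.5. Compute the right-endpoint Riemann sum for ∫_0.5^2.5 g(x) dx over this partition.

16.28125

Subinterval widths: 0.25, 0.25, 0.75, 0.75.
Right endpoints: 0.75, 1, 1.75, 2.5.
g(0.75) = 0.078125, g(1) = 2, g(1.75) = 8.140625, g(2.5) = 12.875.
Sum = Σ Δx_i · g(x_i).
Sum = 16.28125.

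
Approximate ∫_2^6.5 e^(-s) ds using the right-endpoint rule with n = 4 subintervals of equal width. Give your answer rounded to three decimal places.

0.072

Δs = (6.5 − 2)/4 = 1.125.
Right endpoints: 3.125, 4.25, 5.375, 6.5.
f(3.125) ≈ 0.044, f(4.25) ≈ 0.014, f(5.375) ≈ 0.005, f(6.5) ≈ 0.002.
Sum = Δs · [f(3.125) + f(4.25) + f(5.375) + f(6.5)].
Sum ≈ 0.072.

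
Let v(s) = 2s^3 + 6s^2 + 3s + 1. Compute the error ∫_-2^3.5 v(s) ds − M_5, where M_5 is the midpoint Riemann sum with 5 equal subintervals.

5.823125

Exact integral: ∫_-2^3.5 v(s) ds = 186.65625.
M_5 = 180.833125.
Error = 186.65625 − 180.833125 = 5.823125.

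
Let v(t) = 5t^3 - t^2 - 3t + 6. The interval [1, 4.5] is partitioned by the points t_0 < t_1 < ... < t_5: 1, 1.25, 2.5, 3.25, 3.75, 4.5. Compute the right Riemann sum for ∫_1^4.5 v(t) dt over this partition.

Subinterval widths: 0.25, 1.25, 0.75, 0.5, 0.75.
Right endpoints: 1.25, 2.5, 3.25, 3.75, 4.5.
v(1.25) = 10.453125, v(2.5) = 70.375, v(3.25) = 157.328125, v(3.75) = 244.359375, v(4.5) = 427.875.
Sum = Σ Δt_i · v(t_i).
Sum = 651.6640625.

651.6640625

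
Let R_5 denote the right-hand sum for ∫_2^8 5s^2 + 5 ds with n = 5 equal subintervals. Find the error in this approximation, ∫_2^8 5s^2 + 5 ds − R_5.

-187.2

Exact integral: ∫_2^8 f(s) ds = 870.
R_5 = 1057.2.
Error = 870 − 1057.2 = -187.2.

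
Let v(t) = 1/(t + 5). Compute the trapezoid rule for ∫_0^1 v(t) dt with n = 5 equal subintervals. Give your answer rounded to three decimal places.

0.182

Δt = (1 − 0)/5 = 0.2.
v(0) = 0.2, v(0.2) = 5/26, v(0.4) = 5/27, v(0.6) = 5/28, v(0.8) = 5/29, v(1) = 1/6.
T_5 = (Δt/2)·[v(t_0) + 2v(t_1) + ... + 2v(t_{4}) + v(t_5)].
Sum ≈ 0.182.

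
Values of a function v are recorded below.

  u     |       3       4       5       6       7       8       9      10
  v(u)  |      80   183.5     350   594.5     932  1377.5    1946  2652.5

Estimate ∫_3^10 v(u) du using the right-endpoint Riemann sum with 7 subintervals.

Δu = 1.
Sum = 1·[183.5 + 350 + 594.5 + 932 + 1377.5 + 1946 + 2652.5] = 8036.

8036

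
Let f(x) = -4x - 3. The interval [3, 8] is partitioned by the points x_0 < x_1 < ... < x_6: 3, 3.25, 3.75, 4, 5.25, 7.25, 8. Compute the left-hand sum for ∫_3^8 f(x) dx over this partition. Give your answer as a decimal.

-112

Subinterval widths: 0.25, 0.5, 0.25, 1.25, 2, 0.75.
Left endpoints: 3, 3.25, 3.75, 4, 5.25, 7.25.
f(3) = -15, f(3.25) = -16, f(3.75) = -18, f(4) = -19, f(5.25) = -24, f(7.25) = -32.
Sum = Σ Δx_i · f(x_i).
Sum = -112.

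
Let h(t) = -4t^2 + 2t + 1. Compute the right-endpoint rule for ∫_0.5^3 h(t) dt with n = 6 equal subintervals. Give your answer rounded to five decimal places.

-31.12269

Δt = (3 − 0.5)/6 = 5/12.
Right endpoints: 11/12, 4/3, 1.75, 13/6, 31/12, 3.
h(11/12) = -19/36, h(4/3) = -31/9, h(1.75) = -7.75, h(13/6) = -121/9, h(31/12) = -739/36, h(3) = -29.
Sum = Δt · [h(11/12) + h(4/3) + h(1.75) + ...].
Sum ≈ -31.12269.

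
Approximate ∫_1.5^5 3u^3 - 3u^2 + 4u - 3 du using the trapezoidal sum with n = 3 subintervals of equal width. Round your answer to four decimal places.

Δu = (5 − 1.5)/3 = 7/6.
f(1.5) = 6.375, f(8/3) = 389/9, f(23/6) = 9881/72, f(5) = 317.
T_3 = (Δu/2)·[f(u_0) + 2f(u_1) + 2f(u_2) + f(u_3)].
Sum ≈ 399.1701.

399.1701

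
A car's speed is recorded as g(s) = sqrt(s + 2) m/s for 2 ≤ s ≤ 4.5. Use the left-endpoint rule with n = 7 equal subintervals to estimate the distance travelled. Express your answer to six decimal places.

Δs = (4.5 − 2)/7 = 5/14.
Left endpoints: 2, 33/14, 19/7, 43/14, 24/7, 53/14, 29/7.
g(2) ≈ 2.000000, g(33/14) ≈ 2.087377, g(19/7) ≈ 2.171241, g(43/14) ≈ 2.251983, g(24/7) ≈ 2.329929, g(53/14) ≈ 2.405351, g(29/7) ≈ 2.478479.
Sum = Δs · [g(2) + g(33/14) + g(19/7) + ...].
Sum ≈ 5.615843.

5.615843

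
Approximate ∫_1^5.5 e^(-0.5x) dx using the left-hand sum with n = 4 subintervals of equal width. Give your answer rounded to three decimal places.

1.419

Δx = (5.5 − 1)/4 = 1.125.
Left endpoints: 1, 2.125, 3.25, 4.375.
f(1) ≈ 0.607, f(2.125) ≈ 0.346, f(3.25) ≈ 0.197, f(4.375) ≈ 0.112.
Sum = Δx · [f(1) + f(2.125) + f(3.25) + f(4.375)].
Sum ≈ 1.419.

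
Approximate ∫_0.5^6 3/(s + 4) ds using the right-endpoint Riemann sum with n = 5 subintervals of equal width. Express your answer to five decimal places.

Δs = (6 − 0.5)/5 = 1.1.
Right endpoints: 1.6, 2.7, 3.8, 4.9, 6.
f(1.6) = 15/28, f(2.7) = 30/67, f(3.8) = 5/13, f(4.9) = 30/89, f(6) = 0.3.
Sum = Δs · [f(1.6) + f(2.7) + f(3.8) + f(4.9) + f(6)].
Sum ≈ 2.20569.

2.20569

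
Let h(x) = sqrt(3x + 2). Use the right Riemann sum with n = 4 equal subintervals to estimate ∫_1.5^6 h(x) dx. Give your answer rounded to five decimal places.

17.24852

Δx = (6 − 1.5)/4 = 1.125.
Right endpoints: 2.625, 3.75, 4.875, 6.
h(2.625) ≈ 3.14245, h(3.75) ≈ 3.64005, h(4.875) ≈ 4.07738, h(6) ≈ 4.47214.
Sum = Δx · [h(2.625) + h(3.75) + h(4.875) + h(6)].
Sum ≈ 17.24852.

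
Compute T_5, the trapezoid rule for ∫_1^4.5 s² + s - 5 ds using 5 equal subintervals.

Δs = (4.5 − 1)/5 = 0.7.
f(1) = -3, f(1.7) = -0.41, f(2.4) = 3.16, f(3.1) = 7.71, f(3.8) = 13.24, f(4.5) = 19.75.
T_5 = (Δs/2)·[f(s_0) + 2f(s_1) + ... + 2f(s_{4}) + f(s_5)].
Sum = 22.4525.

22.4525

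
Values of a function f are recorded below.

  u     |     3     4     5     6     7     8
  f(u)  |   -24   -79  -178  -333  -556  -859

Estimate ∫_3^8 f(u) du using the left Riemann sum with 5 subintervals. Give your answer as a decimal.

-1170

Δu = 1.
Sum = 1·[(-24) + (-79) + (-178) + (-333) + (-556)] = -1170.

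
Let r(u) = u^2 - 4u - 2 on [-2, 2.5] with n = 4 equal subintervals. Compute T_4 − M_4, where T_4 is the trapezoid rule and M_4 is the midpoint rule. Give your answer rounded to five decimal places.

T_4 = -4.67578125.
M_4 ≈ -6.0996094.
T_4 − M_4 ≈ 1.42383.

1.42383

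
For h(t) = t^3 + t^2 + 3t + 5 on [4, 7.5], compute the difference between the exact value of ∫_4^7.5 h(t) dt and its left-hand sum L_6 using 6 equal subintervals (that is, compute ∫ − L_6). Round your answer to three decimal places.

115.560

Exact integral: ∫_4^7.5 h(t) dt ≈ 924.18229.
L_6 ≈ 808.62254.
Error ≈ 924.18229 − 808.62254 ≈ 115.560.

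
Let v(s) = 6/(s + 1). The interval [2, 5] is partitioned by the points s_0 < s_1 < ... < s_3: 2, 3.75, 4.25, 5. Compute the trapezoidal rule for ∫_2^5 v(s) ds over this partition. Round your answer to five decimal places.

4.26034

Subinterval widths: 1.75, 0.5, 0.75.
v(2) = 2, v(3.75) = 24/19, v(4.25) = 8/7, v(5) = 1.
On each subinterval the trapezoid contributes (Δs_i/2)·[v(s_{i-1}) + v(s_i)].
Sum ≈ 4.26034.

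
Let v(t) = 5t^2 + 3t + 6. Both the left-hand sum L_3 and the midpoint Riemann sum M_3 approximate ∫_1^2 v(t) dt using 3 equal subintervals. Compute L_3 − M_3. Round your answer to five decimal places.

L_3 ≈ 19.2592593.
M_3 ≈ 22.1203704.
L_3 − M_3 ≈ -2.86111.

-2.86111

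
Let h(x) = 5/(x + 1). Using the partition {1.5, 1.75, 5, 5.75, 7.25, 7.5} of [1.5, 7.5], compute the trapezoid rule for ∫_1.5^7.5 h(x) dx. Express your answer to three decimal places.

6.536

Subinterval widths: 0.25, 3.25, 0.75, 1.5, 0.25.
h(1.5) = 2, h(1.75) = 20/11, h(5) = 5/6, h(5.75) = 20/27, h(7.25) = 20/33, h(7.5) = 10/17.
On each subinterval the trapezoid contributes (Δx_i/2)·[h(x_{i-1}) + h(x_i)].
Sum ≈ 6.536.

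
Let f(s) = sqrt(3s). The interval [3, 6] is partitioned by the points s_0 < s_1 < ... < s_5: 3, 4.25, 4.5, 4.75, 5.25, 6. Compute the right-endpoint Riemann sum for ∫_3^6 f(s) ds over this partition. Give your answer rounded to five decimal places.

Subinterval widths: 1.25, 0.25, 0.25, 0.5, 0.75.
Right endpoints: 4.25, 4.5, 4.75, 5.25, 6.
f(4.25) ≈ 3.57071, f(4.5) ≈ 3.67423, f(4.75) ≈ 3.77492, f(5.25) ≈ 3.96863, f(6) ≈ 4.24264.
Sum = Σ Δs_i · f(s_i).
Sum ≈ 11.49197.

11.49197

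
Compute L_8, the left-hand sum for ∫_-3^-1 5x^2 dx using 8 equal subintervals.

48.4375

Δx = (-1 − (-3))/8 = 0.25.
Left endpoints: -3, -2.75, -2.5, -2.25, -2, -1.75, -1.5, -1.25.
f(-3) = 45, f(-2.75) = 37.8125, f(-2.5) = 31.25, f(-2.25) = 25.3125, f(-2) = 20, f(-1.75) = 15.3125, f(-1.5) = 11.25, f(-1.25) = 7.8125.
Sum = Δx · [f(-3) + f(-2.75) + f(-2.5) + ...].
Sum = 48.4375.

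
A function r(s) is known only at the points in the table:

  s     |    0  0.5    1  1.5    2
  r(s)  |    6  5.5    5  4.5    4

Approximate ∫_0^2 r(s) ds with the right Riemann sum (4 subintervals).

9.5

Δs = 0.5.
Sum = 0.5·[5.5 + 5 + 4.5 + 4] = 9.5.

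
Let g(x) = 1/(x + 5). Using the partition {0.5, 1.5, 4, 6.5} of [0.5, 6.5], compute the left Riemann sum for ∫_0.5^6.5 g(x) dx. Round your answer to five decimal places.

0.84421

Subinterval widths: 1, 2.5, 2.5.
Left endpoints: 0.5, 1.5, 4.
g(0.5) = 2/11, g(1.5) = 2/13, g(4) = 1/9.
Sum = Σ Δx_i · g(x_i).
Sum ≈ 0.84421.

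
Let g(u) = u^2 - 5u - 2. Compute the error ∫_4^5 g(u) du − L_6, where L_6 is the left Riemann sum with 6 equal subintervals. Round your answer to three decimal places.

Exact integral: ∫_4^5 g(u) du ≈ -4.16667.
L_6 ≈ -4.49537.
Error ≈ -4.16667 − (-4.49537) ≈ 0.329.

0.329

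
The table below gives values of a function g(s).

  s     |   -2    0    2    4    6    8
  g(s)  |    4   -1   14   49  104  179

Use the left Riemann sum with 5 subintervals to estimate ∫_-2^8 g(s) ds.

Δs = 2.
Sum = 2·[4 + (-1) + 14 + 49 + 104] = 340.

340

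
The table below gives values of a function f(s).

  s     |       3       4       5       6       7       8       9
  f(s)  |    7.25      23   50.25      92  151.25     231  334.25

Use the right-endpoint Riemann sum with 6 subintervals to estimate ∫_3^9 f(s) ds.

Δs = 1.
Sum = 1·[23 + 50.25 + 92 + 151.25 + 231 + 334.25] = 881.75.

881.75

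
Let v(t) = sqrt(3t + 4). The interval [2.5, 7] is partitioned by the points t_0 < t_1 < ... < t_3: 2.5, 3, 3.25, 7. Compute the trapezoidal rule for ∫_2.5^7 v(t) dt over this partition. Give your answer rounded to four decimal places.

Subinterval widths: 0.5, 0.25, 3.75.
v(2.5) ≈ 3.3912, v(3) ≈ 3.6056, v(3.25) ≈ 3.7081, v(7) ≈ 5.0000.
On each subinterval the trapezoid contributes (Δt_i/2)·[v(t_{i-1}) + v(t_i)].
Sum ≈ 18.9911.

18.9911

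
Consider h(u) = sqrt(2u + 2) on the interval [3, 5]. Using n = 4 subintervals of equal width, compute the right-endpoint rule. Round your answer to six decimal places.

Δu = (5 − 3)/4 = 0.5.
Right endpoints: 3.5, 4, 4.5, 5.
h(3.5) ≈ 3.000000, h(4) ≈ 3.162278, h(4.5) ≈ 3.316625, h(5) ≈ 3.464102.
Sum = Δu · [h(3.5) + h(4) + h(4.5) + h(5)].
Sum ≈ 6.471502.

6.471502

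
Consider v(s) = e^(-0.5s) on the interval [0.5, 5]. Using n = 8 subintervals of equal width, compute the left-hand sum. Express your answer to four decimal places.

Δs = (5 − 0.5)/8 = 0.5625.
Left endpoints: 0.5, 1.0625, 1.625, 2.1875, 2.75, 3.3125, 3.875, 4.4375.
v(0.5) ≈ 0.7788, v(1.0625) ≈ 0.5879, v(1.625) ≈ 0.4437, v(2.1875) ≈ 0.3350, v(2.75) ≈ 0.2528, v(3.3125) ≈ 0.1909, v(3.875) ≈ 0.1441, v(4.4375) ≈ 0.1087.
Sum = Δs · [v(0.5) + v(1.0625) + v(1.625) + ...].
Sum ≈ 1.5986.

1.5986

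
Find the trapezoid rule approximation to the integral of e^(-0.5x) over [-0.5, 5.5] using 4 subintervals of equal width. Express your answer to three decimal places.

Δx = (5.5 − (-0.5))/4 = 1.5.
f(-0.5) ≈ 1.284, f(1) ≈ 0.607, f(2.5) ≈ 0.287, f(4) ≈ 0.135, f(5.5) ≈ 0.064.
T_4 = (Δx/2)·[f(x_0) + 2f(x_1) + 2f(x_2) + 2f(x_3) + f(x_4)].
Sum ≈ 2.554.

2.554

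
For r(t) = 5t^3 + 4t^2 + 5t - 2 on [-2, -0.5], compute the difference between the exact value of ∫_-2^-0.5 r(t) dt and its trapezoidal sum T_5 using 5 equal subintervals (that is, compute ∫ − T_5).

0.331875

Exact integral: ∫_-2^-0.5 r(t) dt = -21.796875.
T_5 = -22.12875.
Error = -21.796875 − (-22.12875) = 0.331875.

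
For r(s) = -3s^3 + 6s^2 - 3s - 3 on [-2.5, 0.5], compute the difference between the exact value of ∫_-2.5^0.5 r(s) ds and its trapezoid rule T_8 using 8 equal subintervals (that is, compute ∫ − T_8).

Exact integral: ∫_-2.5^0.5 r(s) ds = 60.75.
T_8 = 61.8046875.
Error = 60.75 − 61.8046875 = -1.0546875.

-1.0546875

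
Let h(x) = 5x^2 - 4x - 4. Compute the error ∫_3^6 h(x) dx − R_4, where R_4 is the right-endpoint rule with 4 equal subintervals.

-47.53125

Exact integral: ∫_3^6 h(x) dx = 249.
R_4 = 296.53125.
Error = 249 − 296.53125 = -47.53125.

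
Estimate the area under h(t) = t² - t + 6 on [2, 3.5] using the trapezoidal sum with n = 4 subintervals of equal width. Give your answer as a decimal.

16.53515625

Δt = (3.5 − 2)/4 = 0.375.
h(2) = 8, h(2.375) = 9.265625, h(2.75) = 10.8125, h(3.125) = 12.640625, h(3.5) = 14.75.
T_4 = (Δt/2)·[h(t_0) + 2h(t_1) + 2h(t_2) + 2h(t_3) + h(t_4)].
Sum = 16.53515625.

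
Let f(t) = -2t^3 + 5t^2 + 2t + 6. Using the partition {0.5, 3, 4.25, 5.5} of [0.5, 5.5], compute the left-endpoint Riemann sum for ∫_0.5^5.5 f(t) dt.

Subinterval widths: 2.5, 1.25, 1.25.
Left endpoints: 0.5, 3, 4.25.
f(0.5) = 8, f(3) = 3, f(4.25) = -48.71875.
Sum = Σ Δt_i · f(t_i).
Sum = -37.1484375.

-37.1484375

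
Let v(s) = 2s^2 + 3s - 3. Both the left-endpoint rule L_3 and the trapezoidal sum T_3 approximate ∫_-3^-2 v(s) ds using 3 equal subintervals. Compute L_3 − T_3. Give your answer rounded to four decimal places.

1.1667

L_3 ≈ 3.370370.
T_3 ≈ 2.203704.
L_3 − T_3 ≈ 1.1667.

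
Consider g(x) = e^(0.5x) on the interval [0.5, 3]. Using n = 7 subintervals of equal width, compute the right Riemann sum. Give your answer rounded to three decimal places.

Δx = (3 − 0.5)/7 = 5/14.
Right endpoints: 6/7, 17/14, 11/7, 27/14, 16/7, 37/14, 3.
g(6/7) ≈ 1.535, g(17/14) ≈ 1.835, g(11/7) ≈ 2.194, g(27/14) ≈ 2.623, g(16/7) ≈ 3.136, g(37/14) ≈ 3.749, g(3) ≈ 4.482.
Sum = Δx · [g(6/7) + g(17/14) + g(11/7) + ...].
Sum ≈ 6.983.

6.983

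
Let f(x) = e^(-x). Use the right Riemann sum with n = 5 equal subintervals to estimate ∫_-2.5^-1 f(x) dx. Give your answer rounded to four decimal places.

Δx = (-1 − (-2.5))/5 = 0.3.
Right endpoints: -2.2, -1.9, -1.6, -1.3, -1.
f(-2.2) ≈ 9.0250, f(-1.9) ≈ 6.6859, f(-1.6) ≈ 4.9530, f(-1.3) ≈ 3.6693, f(-1) ≈ 2.7183.
Sum = Δx · [f(-2.2) + f(-1.9) + f(-1.6) + f(-1.3) + f(-1)].
Sum ≈ 8.1155.

8.1155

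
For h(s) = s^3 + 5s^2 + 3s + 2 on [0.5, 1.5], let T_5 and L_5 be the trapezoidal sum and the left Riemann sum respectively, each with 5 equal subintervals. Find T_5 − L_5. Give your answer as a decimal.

1.625

T_5 = 11.72.
L_5 = 10.095.
T_5 − L_5 = 1.625.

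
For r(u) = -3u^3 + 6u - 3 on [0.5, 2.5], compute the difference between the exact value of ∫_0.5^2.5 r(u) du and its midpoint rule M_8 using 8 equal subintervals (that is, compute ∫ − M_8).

-0.140625

Exact integral: ∫_0.5^2.5 r(u) du = -17.25.
M_8 = -17.109375.
Error = -17.25 − (-17.109375) = -0.140625.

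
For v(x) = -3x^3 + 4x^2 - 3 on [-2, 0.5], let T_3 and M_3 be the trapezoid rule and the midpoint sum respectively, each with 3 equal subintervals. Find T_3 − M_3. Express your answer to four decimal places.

T_3 ≈ 18.396991.
M_3 ≈ 13.731192.
T_3 − M_3 ≈ 4.6658.

4.6658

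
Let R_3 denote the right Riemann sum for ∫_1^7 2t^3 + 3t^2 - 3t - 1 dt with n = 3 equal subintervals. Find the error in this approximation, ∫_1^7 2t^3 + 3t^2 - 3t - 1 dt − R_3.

-918

Exact integral: ∫_1^7 f(t) dt = 1464.
R_3 = 2382.
Error = 1464 − 2382 = -918.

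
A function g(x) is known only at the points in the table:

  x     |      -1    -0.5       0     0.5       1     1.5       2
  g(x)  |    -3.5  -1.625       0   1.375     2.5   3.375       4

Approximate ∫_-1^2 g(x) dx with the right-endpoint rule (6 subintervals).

Δx = 0.5.
Sum = 0.5·[(-1.625) + 0 + 1.375 + 2.5 + 3.375 + 4] = 4.8125.

4.8125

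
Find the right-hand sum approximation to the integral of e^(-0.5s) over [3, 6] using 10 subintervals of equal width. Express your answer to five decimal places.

Δs = (6 − 3)/10 = 0.3.
Right endpoints: 3.3, 3.6, 3.9, 4.2, 4.5, 4.8, 5.1, 5.4, 5.7, 6.
f(3.3) ≈ 0.19205, f(3.6) ≈ 0.16530, f(3.9) ≈ 0.14227, f(4.2) ≈ 0.12246, f(4.5) ≈ 0.10540, f(4.8) ≈ 0.09072, f(5.1) ≈ 0.07808, f(5.4) ≈ 0.06721, f(5.7) ≈ 0.05784, f(6) ≈ 0.04979.
Sum = Δs · [f(3.3) + f(3.6) + f(3.9) + ...].
Sum ≈ 0.32133.

0.32133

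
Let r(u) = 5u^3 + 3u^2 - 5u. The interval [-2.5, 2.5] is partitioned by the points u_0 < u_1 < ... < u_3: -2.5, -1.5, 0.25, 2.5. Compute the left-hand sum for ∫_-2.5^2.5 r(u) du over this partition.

-53.68359375

Subinterval widths: 1, 1.75, 2.25.
Left endpoints: -2.5, -1.5, 0.25.
r(-2.5) = -46.875, r(-1.5) = -2.625, r(0.25) = -0.984375.
Sum = Σ Δu_i · r(u_i).
Sum = -53.68359375.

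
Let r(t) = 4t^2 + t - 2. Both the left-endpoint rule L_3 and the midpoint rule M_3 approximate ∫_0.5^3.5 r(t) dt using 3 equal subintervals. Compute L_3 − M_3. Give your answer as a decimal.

L_3 = 33.5.
M_3 = 56.
L_3 − M_3 = -22.5.

-22.5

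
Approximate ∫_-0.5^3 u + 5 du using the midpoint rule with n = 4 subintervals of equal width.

21.875

Δu = (3 − (-0.5))/4 = 0.875.
Midpoints: -0.0625, 0.8125, 1.6875, 2.5625.
f(-0.0625) = 4.9375, f(0.8125) = 5.8125, f(1.6875) = 6.6875, f(2.5625) = 7.5625.
Sum = Δu · [f(-0.0625) + f(0.8125) + f(1.6875) + f(2.5625)].
Sum = 21.875.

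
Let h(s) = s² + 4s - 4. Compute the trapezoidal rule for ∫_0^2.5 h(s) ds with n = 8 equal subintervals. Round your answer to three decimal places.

Δs = (2.5 − 0)/8 = 0.3125.
h(0) = -4, h(0.3125) = -2.65234375, h(0.625) = -1.109375, h(0.9375) = 0.62890625, h(1.25) = 2.5625, h(1.5625) = 4.69140625, h(1.875) = 7.015625, h(2.1875) = 9.53515625, h(2.5) = 12.25.
T_8 = (Δs/2)·[h(s_0) + 2h(s_1) + ... + 2h(s_{7}) + h(s_8)].
Sum ≈ 7.749.

7.749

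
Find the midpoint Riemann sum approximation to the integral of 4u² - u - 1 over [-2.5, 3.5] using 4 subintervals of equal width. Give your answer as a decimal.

Δu = (3.5 − (-2.5))/4 = 1.5.
Midpoints: -1.75, -0.25, 1.25, 2.75.
f(-1.75) = 13, f(-0.25) = -0.5, f(1.25) = 4, f(2.75) = 26.5.
Sum = Δu · [f(-1.75) + f(-0.25) + f(1.25) + f(2.75)].
Sum = 64.5.

64.5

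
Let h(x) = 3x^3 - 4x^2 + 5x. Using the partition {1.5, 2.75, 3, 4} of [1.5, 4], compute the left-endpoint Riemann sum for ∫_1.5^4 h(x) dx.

82.25390625

Subinterval widths: 1.25, 0.25, 1.
Left endpoints: 1.5, 2.75, 3.
h(1.5) = 8.625, h(2.75) = 45.890625, h(3) = 60.
Sum = Σ Δx_i · h(x_i).
Sum = 82.25390625.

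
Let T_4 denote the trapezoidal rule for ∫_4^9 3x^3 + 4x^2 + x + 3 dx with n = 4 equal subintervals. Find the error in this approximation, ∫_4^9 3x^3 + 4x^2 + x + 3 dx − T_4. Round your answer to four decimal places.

Exact integral: ∫_4^9 f(x) dx ≈ 5662.916667.
T_4 = 5744.296875.
Error ≈ 5662.916667 − 5744.296875 ≈ -81.3802.

-81.3802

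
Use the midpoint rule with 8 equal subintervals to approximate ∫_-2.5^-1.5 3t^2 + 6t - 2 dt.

Δt = (-1.5 − (-2.5))/8 = 0.125.
Midpoints: -2.4375, -2.3125, -2.1875, -2.0625, -1.9375, -1.8125, -1.6875, -1.5625.
f(-2.4375) = 1.19921875, f(-2.3125) = 0.16796875, f(-2.1875) = -0.76953125, f(-2.0625) = -1.61328125, f(-1.9375) = -2.36328125, f(-1.8125) = -3.01953125, f(-1.6875) = -3.58203125, f(-1.5625) = -4.05078125.
Sum = Δt · [f(-2.4375) + f(-2.3125) + f(-2.1875) + ...].
Sum = -1.75390625.

-1.75390625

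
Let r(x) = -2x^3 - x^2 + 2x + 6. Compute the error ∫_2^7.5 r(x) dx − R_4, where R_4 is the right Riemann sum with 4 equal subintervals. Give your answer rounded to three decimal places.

648.563

Exact integral: ∫_2^7.5 r(x) dx ≈ -1626.73958.
R_4 ≈ -2275.30273.
Error ≈ -1626.73958 − (-2275.30273) ≈ 648.563.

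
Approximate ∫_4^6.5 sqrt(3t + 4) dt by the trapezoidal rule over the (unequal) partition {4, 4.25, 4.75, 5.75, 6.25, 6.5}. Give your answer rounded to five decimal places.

Subinterval widths: 0.25, 0.5, 1, 0.5, 0.25.
f(4) ≈ 4.00000, f(4.25) ≈ 4.09268, f(4.75) ≈ 4.27200, f(5.75) ≈ 4.60977, f(6.25) ≈ 4.76970, f(6.5) ≈ 4.84768.
On each subinterval the trapezoid contributes (Δt_i/2)·[f(t_{i-1}) + f(t_i)].
Sum ≈ 11.09068.

11.09068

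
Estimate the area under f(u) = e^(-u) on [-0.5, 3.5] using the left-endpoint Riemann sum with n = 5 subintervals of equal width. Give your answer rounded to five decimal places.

2.35135

Δu = (3.5 − (-0.5))/5 = 0.8.
Left endpoints: -0.5, 0.3, 1.1, 1.9, 2.7.
f(-0.5) ≈ 1.64872, f(0.3) ≈ 0.74082, f(1.1) ≈ 0.33287, f(1.9) ≈ 0.14957, f(2.7) ≈ 0.06721.
Sum = Δu · [f(-0.5) + f(0.3) + f(1.1) + f(1.9) + f(2.7)].
Sum ≈ 2.35135.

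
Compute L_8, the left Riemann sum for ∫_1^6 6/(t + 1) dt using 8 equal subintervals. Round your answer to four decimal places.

8.2306

Δt = (6 − 1)/8 = 0.625.
Left endpoints: 1, 1.625, 2.25, 2.875, 3.5, 4.125, 4.75, 5.375.
f(1) = 3, f(1.625) = 16/7, f(2.25) = 24/13, f(2.875) = 48/31, f(3.5) = 4/3, f(4.125) = 48/41, f(4.75) = 24/23, f(5.375) = 16/17.
Sum = Δt · [f(1) + f(1.625) + f(2.25) + ...].
Sum ≈ 8.2306.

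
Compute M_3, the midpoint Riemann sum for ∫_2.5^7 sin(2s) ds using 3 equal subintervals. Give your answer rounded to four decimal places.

Δs = (7 − 2.5)/3 = 1.5.
Midpoints: 3.25, 4.75, 6.25.
f(3.25) ≈ 0.2151, f(4.75) ≈ -0.0752, f(6.25) ≈ -0.0663.
Sum = Δs · [f(3.25) + f(4.75) + f(6.25)].
Sum ≈ 0.1105.

0.1105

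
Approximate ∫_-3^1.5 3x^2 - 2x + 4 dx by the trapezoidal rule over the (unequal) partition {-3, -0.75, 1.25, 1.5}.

Subinterval widths: 2.25, 2, 0.25.
f(-3) = 37, f(-0.75) = 7.1875, f(1.25) = 6.1875, f(1.5) = 7.75.
On each subinterval the trapezoid contributes (Δx_i/2)·[f(x_{i-1}) + f(x_i)].
Sum = 64.828125.

64.828125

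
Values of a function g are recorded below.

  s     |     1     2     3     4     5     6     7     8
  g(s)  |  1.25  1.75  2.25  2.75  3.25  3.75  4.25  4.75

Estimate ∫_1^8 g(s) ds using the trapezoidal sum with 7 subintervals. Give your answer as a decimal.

Δs = 1.
T_7 = (1/2)·[1.25 + 2·1.75 + 2·2.25 + 2·2.75 + 2·3.25 + 2·3.75 + 2·4.25 + 4.75] = 21.

21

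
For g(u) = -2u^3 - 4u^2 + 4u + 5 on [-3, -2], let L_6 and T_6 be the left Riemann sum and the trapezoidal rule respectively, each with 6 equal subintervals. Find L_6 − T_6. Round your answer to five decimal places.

1.16667

L_6 ≈ 3.3842593.
T_6 ≈ 2.2175926.
L_6 − T_6 ≈ 1.16667.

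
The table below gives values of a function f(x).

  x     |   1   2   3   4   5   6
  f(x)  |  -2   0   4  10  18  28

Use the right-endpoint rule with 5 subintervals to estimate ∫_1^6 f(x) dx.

60

Δx = 1.
Sum = 1·[0 + 4 + 10 + 18 + 28] = 60.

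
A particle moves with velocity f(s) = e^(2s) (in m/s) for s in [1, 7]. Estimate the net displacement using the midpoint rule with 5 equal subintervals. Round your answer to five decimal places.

Δs = (7 − 1)/5 = 1.2.
Midpoints: 1.6, 2.8, 4, 5.2, 6.4.
f(1.6) ≈ 24.53253, f(2.8) ≈ 270.42641, f(4) ≈ 2980.95799, f(5.2) ≈ 32859.62567, f(6.4) ≈ 362217.44961.
Sum = Δs · [f(1.6) + f(2.8) + f(4) + f(5.2) + f(6.4)].
Sum ≈ 478023.59065.

478023.59065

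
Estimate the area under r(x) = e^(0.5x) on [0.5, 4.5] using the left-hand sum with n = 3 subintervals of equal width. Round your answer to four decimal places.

11.5415

Δx = (4.5 − 0.5)/3 = 4/3.
Left endpoints: 0.5, 11/6, 19/6.
r(0.5) ≈ 1.2840, r(11/6) ≈ 2.5009, r(19/6) ≈ 4.8712.
Sum = Δx · [r(0.5) + r(11/6) + r(19/6)].
Sum ≈ 11.5415.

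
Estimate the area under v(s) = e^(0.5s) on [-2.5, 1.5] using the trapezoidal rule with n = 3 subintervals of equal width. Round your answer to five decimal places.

Δs = (1.5 − (-2.5))/3 = 4/3.
v(-2.5) ≈ 0.28650, v(-7/6) ≈ 0.55804, v(1/6) ≈ 1.08690, v(1.5) ≈ 2.11700.
T_3 = (Δs/2)·[v(s_0) + 2v(s_1) + 2v(s_2) + v(s_3)].
Sum ≈ 3.79559.

3.79559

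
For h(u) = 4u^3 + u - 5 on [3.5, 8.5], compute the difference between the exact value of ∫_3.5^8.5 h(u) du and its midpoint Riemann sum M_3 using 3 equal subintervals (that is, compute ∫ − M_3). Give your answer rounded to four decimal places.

Exact integral: ∫_3.5^8.5 h(u) du = 5075.
M_3 ≈ 4991.666667.
Error ≈ 5075 − 4991.666667 ≈ 83.3333.

83.3333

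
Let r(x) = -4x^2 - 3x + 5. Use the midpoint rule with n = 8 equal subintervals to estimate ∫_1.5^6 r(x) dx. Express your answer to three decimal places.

-311.150

Δx = (6 − 1.5)/8 = 0.5625.
Midpoints: 1.78125, 2.34375, 2.90625, 3.46875, 4.03125, 4.59375, 5.15625, 5.71875.
r(1.78125) = -13.03515625, r(2.34375) = -24.00390625, r(2.90625) = -37.50390625, r(3.46875) = -53.53515625, r(4.03125) = -72.09765625, r(4.59375) = -93.19140625, r(5.15625) = -116.81640625, r(5.71875) = -142.97265625.
Sum = Δx · [r(1.78125) + r(2.34375) + r(2.90625) + ...].
Sum ≈ -311.150.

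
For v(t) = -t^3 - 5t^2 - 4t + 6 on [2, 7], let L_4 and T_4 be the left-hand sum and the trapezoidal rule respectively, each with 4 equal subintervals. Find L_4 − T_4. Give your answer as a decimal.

L_4 = -876.171875.
T_4 = -1238.671875.
L_4 − T_4 = 362.5.

362.5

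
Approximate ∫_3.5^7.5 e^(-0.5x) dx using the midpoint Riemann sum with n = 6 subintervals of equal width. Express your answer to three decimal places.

0.299

Δx = (7.5 − 3.5)/6 = 2/3.
Midpoints: 23/6, 4.5, 31/6, 35/6, 6.5, 43/6.
f(23/6) ≈ 0.147, f(4.5) ≈ 0.105, f(31/6) ≈ 0.076, f(35/6) ≈ 0.054, f(6.5) ≈ 0.039, f(43/6) ≈ 0.028.
Sum = Δx · [f(23/6) + f(4.5) + f(31/6) + ...].
Sum ≈ 0.299.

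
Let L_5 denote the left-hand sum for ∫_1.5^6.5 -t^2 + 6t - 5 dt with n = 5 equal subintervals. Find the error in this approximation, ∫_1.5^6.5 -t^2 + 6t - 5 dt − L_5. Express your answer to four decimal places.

-4.1667

Exact integral: ∫_1.5^6.5 f(t) dt ≈ 4.583333.
L_5 = 8.75.
Error ≈ 4.583333 − 8.75 ≈ -4.1667.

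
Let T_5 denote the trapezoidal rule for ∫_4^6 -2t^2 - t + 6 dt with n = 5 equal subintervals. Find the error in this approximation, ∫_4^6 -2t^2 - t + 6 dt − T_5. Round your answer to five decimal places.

0.10667

Exact integral: ∫_4^6 f(t) dt ≈ -99.3333333.
T_5 = -99.44.
Error ≈ -99.3333333 − (-99.44) ≈ 0.10667.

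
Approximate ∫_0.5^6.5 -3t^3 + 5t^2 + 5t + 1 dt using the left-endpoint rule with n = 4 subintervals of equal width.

-392.25

Δt = (6.5 − 0.5)/4 = 1.5.
Left endpoints: 0.5, 2, 3.5, 5.
f(0.5) = 4.375, f(2) = 7, f(3.5) = -48.875, f(5) = -224.
Sum = Δt · [f(0.5) + f(2) + f(3.5) + f(5)].
Sum = -392.25.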